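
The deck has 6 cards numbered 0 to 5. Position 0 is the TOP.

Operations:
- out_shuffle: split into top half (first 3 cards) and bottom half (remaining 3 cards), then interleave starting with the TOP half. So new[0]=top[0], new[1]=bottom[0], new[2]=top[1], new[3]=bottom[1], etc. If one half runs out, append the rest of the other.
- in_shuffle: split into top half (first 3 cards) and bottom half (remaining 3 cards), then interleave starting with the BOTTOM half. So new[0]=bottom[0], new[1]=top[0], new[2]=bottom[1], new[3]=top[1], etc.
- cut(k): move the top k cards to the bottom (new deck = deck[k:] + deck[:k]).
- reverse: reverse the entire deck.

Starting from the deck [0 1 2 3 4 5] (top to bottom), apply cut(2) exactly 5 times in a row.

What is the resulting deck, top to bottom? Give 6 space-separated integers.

Answer: 4 5 0 1 2 3

Derivation:
After op 1 (cut(2)): [2 3 4 5 0 1]
After op 2 (cut(2)): [4 5 0 1 2 3]
After op 3 (cut(2)): [0 1 2 3 4 5]
After op 4 (cut(2)): [2 3 4 5 0 1]
After op 5 (cut(2)): [4 5 0 1 2 3]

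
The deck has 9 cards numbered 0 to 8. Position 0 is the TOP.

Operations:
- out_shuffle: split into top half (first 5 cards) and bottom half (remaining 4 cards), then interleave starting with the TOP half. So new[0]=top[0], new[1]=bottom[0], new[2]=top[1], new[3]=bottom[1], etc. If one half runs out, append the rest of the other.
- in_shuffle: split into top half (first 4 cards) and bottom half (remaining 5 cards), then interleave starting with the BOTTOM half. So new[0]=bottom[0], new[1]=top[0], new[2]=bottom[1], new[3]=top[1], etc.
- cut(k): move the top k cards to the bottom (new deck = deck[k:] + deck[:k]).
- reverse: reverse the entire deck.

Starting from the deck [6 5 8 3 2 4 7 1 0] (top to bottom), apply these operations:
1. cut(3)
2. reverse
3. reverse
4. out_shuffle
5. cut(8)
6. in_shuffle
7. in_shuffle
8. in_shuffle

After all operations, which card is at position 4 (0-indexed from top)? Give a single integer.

After op 1 (cut(3)): [3 2 4 7 1 0 6 5 8]
After op 2 (reverse): [8 5 6 0 1 7 4 2 3]
After op 3 (reverse): [3 2 4 7 1 0 6 5 8]
After op 4 (out_shuffle): [3 0 2 6 4 5 7 8 1]
After op 5 (cut(8)): [1 3 0 2 6 4 5 7 8]
After op 6 (in_shuffle): [6 1 4 3 5 0 7 2 8]
After op 7 (in_shuffle): [5 6 0 1 7 4 2 3 8]
After op 8 (in_shuffle): [7 5 4 6 2 0 3 1 8]
Position 4: card 2.

Answer: 2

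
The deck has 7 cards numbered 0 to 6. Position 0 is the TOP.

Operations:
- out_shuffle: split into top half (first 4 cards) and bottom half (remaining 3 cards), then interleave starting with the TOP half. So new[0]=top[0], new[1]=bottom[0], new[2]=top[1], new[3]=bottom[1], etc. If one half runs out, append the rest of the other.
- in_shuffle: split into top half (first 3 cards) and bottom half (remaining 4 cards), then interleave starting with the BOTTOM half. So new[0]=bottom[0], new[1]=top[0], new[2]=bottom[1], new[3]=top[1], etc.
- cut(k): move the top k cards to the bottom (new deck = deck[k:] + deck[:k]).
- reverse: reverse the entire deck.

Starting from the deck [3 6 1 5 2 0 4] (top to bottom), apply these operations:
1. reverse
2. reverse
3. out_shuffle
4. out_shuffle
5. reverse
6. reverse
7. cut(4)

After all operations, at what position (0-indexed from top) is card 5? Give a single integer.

After op 1 (reverse): [4 0 2 5 1 6 3]
After op 2 (reverse): [3 6 1 5 2 0 4]
After op 3 (out_shuffle): [3 2 6 0 1 4 5]
After op 4 (out_shuffle): [3 1 2 4 6 5 0]
After op 5 (reverse): [0 5 6 4 2 1 3]
After op 6 (reverse): [3 1 2 4 6 5 0]
After op 7 (cut(4)): [6 5 0 3 1 2 4]
Card 5 is at position 1.

Answer: 1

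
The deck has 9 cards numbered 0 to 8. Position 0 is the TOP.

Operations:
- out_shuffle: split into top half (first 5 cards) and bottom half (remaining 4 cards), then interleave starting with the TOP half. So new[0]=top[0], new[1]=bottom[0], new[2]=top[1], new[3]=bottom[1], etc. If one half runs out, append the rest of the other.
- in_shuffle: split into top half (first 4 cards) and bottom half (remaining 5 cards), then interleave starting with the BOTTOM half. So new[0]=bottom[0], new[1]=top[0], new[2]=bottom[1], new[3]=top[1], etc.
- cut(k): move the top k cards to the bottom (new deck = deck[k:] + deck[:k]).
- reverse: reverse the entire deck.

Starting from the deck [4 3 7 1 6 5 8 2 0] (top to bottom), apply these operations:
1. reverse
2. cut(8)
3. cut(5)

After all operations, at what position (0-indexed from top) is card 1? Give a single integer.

After op 1 (reverse): [0 2 8 5 6 1 7 3 4]
After op 2 (cut(8)): [4 0 2 8 5 6 1 7 3]
After op 3 (cut(5)): [6 1 7 3 4 0 2 8 5]
Card 1 is at position 1.

Answer: 1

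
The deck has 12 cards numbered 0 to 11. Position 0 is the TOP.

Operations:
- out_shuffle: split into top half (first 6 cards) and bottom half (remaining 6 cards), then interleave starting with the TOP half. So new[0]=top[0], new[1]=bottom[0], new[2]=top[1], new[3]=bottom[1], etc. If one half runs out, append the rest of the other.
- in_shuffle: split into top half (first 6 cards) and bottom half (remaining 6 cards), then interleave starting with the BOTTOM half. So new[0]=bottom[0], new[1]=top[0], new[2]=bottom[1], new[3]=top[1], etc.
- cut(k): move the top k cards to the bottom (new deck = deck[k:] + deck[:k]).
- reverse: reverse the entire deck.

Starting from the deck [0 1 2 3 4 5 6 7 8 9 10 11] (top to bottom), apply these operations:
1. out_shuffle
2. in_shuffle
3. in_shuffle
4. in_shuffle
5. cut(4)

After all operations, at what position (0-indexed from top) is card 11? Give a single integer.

Answer: 0

Derivation:
After op 1 (out_shuffle): [0 6 1 7 2 8 3 9 4 10 5 11]
After op 2 (in_shuffle): [3 0 9 6 4 1 10 7 5 2 11 8]
After op 3 (in_shuffle): [10 3 7 0 5 9 2 6 11 4 8 1]
After op 4 (in_shuffle): [2 10 6 3 11 7 4 0 8 5 1 9]
After op 5 (cut(4)): [11 7 4 0 8 5 1 9 2 10 6 3]
Card 11 is at position 0.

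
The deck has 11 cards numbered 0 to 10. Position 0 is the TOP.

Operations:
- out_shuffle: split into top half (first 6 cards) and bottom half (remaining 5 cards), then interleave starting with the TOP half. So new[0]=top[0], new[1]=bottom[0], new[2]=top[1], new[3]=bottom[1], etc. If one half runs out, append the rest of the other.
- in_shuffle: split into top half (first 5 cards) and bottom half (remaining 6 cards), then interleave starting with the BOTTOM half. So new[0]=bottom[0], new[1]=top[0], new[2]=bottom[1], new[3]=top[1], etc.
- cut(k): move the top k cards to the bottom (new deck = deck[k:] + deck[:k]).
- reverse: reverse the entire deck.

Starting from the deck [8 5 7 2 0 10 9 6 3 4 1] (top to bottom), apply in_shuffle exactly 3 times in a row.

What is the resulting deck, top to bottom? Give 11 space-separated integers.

After op 1 (in_shuffle): [10 8 9 5 6 7 3 2 4 0 1]
After op 2 (in_shuffle): [7 10 3 8 2 9 4 5 0 6 1]
After op 3 (in_shuffle): [9 7 4 10 5 3 0 8 6 2 1]

Answer: 9 7 4 10 5 3 0 8 6 2 1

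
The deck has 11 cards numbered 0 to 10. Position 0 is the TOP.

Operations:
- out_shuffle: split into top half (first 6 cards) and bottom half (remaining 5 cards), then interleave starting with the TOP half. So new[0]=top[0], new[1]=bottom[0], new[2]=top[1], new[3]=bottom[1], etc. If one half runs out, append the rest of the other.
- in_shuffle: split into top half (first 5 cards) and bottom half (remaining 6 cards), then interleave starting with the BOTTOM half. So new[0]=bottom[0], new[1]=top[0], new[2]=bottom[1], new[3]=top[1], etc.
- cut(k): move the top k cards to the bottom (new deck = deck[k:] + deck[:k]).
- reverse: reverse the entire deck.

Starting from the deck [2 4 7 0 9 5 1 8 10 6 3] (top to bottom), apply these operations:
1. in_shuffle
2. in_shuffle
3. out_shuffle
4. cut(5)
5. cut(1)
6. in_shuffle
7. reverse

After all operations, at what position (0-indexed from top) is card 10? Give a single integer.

Answer: 2

Derivation:
After op 1 (in_shuffle): [5 2 1 4 8 7 10 0 6 9 3]
After op 2 (in_shuffle): [7 5 10 2 0 1 6 4 9 8 3]
After op 3 (out_shuffle): [7 6 5 4 10 9 2 8 0 3 1]
After op 4 (cut(5)): [9 2 8 0 3 1 7 6 5 4 10]
After op 5 (cut(1)): [2 8 0 3 1 7 6 5 4 10 9]
After op 6 (in_shuffle): [7 2 6 8 5 0 4 3 10 1 9]
After op 7 (reverse): [9 1 10 3 4 0 5 8 6 2 7]
Card 10 is at position 2.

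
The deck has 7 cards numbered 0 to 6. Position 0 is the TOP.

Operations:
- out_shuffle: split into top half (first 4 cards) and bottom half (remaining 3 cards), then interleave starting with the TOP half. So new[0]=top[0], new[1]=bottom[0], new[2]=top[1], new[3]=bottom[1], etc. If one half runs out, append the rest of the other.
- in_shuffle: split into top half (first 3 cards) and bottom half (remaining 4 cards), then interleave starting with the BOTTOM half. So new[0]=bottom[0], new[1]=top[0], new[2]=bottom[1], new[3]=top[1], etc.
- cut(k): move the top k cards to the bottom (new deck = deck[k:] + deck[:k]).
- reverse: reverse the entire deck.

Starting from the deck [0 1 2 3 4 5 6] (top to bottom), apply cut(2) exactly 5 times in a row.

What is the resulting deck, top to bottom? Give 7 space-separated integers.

Answer: 3 4 5 6 0 1 2

Derivation:
After op 1 (cut(2)): [2 3 4 5 6 0 1]
After op 2 (cut(2)): [4 5 6 0 1 2 3]
After op 3 (cut(2)): [6 0 1 2 3 4 5]
After op 4 (cut(2)): [1 2 3 4 5 6 0]
After op 5 (cut(2)): [3 4 5 6 0 1 2]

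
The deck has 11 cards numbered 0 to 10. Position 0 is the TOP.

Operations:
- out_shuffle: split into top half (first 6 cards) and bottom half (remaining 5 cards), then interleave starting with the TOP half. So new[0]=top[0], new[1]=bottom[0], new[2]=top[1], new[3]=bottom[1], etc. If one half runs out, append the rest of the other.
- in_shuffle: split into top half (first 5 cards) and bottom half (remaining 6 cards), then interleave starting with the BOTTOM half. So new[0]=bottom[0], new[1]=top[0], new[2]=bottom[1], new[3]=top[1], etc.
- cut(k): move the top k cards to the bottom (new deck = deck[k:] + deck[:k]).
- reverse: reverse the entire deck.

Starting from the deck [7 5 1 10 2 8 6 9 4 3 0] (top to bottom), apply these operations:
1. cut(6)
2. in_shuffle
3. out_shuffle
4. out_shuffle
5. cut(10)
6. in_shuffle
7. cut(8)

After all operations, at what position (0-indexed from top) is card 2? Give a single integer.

After op 1 (cut(6)): [6 9 4 3 0 7 5 1 10 2 8]
After op 2 (in_shuffle): [7 6 5 9 1 4 10 3 2 0 8]
After op 3 (out_shuffle): [7 10 6 3 5 2 9 0 1 8 4]
After op 4 (out_shuffle): [7 9 10 0 6 1 3 8 5 4 2]
After op 5 (cut(10)): [2 7 9 10 0 6 1 3 8 5 4]
After op 6 (in_shuffle): [6 2 1 7 3 9 8 10 5 0 4]
After op 7 (cut(8)): [5 0 4 6 2 1 7 3 9 8 10]
Card 2 is at position 4.

Answer: 4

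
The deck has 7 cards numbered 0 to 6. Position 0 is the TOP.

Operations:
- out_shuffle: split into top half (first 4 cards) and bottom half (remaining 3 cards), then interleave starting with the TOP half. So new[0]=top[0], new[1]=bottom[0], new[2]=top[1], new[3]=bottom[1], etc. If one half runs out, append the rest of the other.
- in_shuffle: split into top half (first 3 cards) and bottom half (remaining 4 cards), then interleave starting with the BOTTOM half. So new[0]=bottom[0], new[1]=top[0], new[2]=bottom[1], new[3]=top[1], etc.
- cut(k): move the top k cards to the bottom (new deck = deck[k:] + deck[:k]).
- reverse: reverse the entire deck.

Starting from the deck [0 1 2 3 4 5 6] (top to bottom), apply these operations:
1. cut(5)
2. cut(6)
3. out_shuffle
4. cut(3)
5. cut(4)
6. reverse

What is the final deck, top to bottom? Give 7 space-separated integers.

After op 1 (cut(5)): [5 6 0 1 2 3 4]
After op 2 (cut(6)): [4 5 6 0 1 2 3]
After op 3 (out_shuffle): [4 1 5 2 6 3 0]
After op 4 (cut(3)): [2 6 3 0 4 1 5]
After op 5 (cut(4)): [4 1 5 2 6 3 0]
After op 6 (reverse): [0 3 6 2 5 1 4]

Answer: 0 3 6 2 5 1 4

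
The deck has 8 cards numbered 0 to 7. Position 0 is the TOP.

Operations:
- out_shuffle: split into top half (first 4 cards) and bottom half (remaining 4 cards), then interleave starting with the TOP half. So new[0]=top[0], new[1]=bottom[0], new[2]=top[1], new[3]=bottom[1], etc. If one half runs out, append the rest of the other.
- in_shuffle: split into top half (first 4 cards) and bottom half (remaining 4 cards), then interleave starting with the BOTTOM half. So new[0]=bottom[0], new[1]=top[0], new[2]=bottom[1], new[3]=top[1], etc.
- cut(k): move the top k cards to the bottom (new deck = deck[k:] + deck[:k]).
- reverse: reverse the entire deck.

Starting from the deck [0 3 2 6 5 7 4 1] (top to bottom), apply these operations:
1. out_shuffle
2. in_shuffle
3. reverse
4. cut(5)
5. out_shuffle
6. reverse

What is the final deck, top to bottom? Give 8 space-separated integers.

After op 1 (out_shuffle): [0 5 3 7 2 4 6 1]
After op 2 (in_shuffle): [2 0 4 5 6 3 1 7]
After op 3 (reverse): [7 1 3 6 5 4 0 2]
After op 4 (cut(5)): [4 0 2 7 1 3 6 5]
After op 5 (out_shuffle): [4 1 0 3 2 6 7 5]
After op 6 (reverse): [5 7 6 2 3 0 1 4]

Answer: 5 7 6 2 3 0 1 4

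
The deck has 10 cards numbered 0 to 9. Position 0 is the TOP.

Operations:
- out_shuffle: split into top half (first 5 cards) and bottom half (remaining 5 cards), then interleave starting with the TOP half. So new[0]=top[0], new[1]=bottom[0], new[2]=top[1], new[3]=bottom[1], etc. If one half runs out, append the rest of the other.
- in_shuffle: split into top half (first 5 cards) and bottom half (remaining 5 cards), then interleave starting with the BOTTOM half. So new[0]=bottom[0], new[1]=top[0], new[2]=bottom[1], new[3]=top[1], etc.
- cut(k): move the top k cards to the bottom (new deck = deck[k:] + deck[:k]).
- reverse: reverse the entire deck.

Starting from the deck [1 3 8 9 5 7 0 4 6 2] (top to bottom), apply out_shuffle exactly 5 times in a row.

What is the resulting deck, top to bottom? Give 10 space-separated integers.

Answer: 1 8 5 0 6 3 9 7 4 2

Derivation:
After op 1 (out_shuffle): [1 7 3 0 8 4 9 6 5 2]
After op 2 (out_shuffle): [1 4 7 9 3 6 0 5 8 2]
After op 3 (out_shuffle): [1 6 4 0 7 5 9 8 3 2]
After op 4 (out_shuffle): [1 5 6 9 4 8 0 3 7 2]
After op 5 (out_shuffle): [1 8 5 0 6 3 9 7 4 2]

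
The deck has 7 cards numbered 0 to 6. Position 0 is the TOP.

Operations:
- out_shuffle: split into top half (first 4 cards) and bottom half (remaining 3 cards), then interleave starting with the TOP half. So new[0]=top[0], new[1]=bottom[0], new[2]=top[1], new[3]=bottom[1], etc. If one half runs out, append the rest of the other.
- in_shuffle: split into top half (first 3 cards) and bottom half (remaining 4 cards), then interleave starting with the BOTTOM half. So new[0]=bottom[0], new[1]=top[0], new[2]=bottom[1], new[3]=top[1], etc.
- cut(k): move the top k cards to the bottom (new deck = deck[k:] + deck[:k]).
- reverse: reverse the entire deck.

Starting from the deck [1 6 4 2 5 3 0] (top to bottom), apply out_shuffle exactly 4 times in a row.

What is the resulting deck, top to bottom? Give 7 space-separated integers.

After op 1 (out_shuffle): [1 5 6 3 4 0 2]
After op 2 (out_shuffle): [1 4 5 0 6 2 3]
After op 3 (out_shuffle): [1 6 4 2 5 3 0]
After op 4 (out_shuffle): [1 5 6 3 4 0 2]

Answer: 1 5 6 3 4 0 2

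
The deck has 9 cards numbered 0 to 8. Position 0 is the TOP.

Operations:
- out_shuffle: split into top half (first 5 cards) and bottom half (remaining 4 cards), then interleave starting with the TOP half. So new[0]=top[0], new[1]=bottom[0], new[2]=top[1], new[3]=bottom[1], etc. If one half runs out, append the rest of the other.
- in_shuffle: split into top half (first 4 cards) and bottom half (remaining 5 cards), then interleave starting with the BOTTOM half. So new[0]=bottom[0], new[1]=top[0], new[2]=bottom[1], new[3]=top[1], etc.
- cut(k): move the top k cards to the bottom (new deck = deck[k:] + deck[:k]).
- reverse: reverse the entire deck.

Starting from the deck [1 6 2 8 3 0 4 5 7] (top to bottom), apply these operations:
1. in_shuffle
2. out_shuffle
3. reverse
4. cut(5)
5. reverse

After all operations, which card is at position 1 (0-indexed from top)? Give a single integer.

Answer: 8

Derivation:
After op 1 (in_shuffle): [3 1 0 6 4 2 5 8 7]
After op 2 (out_shuffle): [3 2 1 5 0 8 6 7 4]
After op 3 (reverse): [4 7 6 8 0 5 1 2 3]
After op 4 (cut(5)): [5 1 2 3 4 7 6 8 0]
After op 5 (reverse): [0 8 6 7 4 3 2 1 5]
Position 1: card 8.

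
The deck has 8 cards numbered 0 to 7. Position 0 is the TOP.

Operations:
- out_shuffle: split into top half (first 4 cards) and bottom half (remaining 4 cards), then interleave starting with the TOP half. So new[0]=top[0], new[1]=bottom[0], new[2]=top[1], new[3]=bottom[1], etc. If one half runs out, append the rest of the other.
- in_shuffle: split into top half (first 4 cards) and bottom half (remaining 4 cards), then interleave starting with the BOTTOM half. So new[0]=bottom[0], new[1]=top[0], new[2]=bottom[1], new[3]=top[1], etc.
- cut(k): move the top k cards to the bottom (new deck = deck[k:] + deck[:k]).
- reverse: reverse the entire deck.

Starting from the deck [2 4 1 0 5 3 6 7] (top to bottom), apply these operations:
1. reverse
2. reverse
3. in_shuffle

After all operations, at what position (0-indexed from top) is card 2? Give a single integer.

After op 1 (reverse): [7 6 3 5 0 1 4 2]
After op 2 (reverse): [2 4 1 0 5 3 6 7]
After op 3 (in_shuffle): [5 2 3 4 6 1 7 0]
Card 2 is at position 1.

Answer: 1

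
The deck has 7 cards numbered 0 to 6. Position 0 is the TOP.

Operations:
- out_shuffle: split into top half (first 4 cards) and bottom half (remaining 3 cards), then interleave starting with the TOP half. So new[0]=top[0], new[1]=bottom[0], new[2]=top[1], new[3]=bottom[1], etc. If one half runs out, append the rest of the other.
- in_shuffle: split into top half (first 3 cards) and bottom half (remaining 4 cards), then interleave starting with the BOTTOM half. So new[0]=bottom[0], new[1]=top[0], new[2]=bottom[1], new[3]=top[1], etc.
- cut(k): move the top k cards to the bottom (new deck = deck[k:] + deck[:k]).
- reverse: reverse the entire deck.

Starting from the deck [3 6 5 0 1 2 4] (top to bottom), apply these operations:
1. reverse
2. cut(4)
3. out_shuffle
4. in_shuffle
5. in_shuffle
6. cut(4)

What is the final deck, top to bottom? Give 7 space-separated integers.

Answer: 6 3 4 2 1 0 5

Derivation:
After op 1 (reverse): [4 2 1 0 5 6 3]
After op 2 (cut(4)): [5 6 3 4 2 1 0]
After op 3 (out_shuffle): [5 2 6 1 3 0 4]
After op 4 (in_shuffle): [1 5 3 2 0 6 4]
After op 5 (in_shuffle): [2 1 0 5 6 3 4]
After op 6 (cut(4)): [6 3 4 2 1 0 5]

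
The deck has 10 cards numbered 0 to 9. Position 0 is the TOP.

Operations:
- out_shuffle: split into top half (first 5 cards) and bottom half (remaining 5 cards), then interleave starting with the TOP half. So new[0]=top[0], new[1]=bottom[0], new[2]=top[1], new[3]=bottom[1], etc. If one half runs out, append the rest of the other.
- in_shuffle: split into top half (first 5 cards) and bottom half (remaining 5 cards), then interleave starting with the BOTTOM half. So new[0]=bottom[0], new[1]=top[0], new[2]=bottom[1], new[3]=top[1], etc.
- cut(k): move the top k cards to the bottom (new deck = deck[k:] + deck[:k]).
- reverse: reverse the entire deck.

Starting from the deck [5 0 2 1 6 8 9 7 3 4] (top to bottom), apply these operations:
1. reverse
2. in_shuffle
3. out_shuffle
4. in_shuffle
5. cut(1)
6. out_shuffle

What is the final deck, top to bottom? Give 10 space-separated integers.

Answer: 6 2 3 0 7 8 5 1 4 9

Derivation:
After op 1 (reverse): [4 3 7 9 8 6 1 2 0 5]
After op 2 (in_shuffle): [6 4 1 3 2 7 0 9 5 8]
After op 3 (out_shuffle): [6 7 4 0 1 9 3 5 2 8]
After op 4 (in_shuffle): [9 6 3 7 5 4 2 0 8 1]
After op 5 (cut(1)): [6 3 7 5 4 2 0 8 1 9]
After op 6 (out_shuffle): [6 2 3 0 7 8 5 1 4 9]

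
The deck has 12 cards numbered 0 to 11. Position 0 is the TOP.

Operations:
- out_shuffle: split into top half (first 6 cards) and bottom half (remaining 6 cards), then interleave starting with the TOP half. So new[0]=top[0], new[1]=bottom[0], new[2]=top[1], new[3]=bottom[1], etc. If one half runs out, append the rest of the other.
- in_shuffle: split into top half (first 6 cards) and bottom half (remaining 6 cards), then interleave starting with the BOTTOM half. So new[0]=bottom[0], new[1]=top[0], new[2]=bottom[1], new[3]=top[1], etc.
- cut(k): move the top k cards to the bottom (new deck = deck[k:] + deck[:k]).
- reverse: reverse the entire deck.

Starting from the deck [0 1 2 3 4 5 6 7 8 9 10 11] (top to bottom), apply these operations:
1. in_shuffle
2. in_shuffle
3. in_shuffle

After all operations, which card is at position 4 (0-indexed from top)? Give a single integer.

After op 1 (in_shuffle): [6 0 7 1 8 2 9 3 10 4 11 5]
After op 2 (in_shuffle): [9 6 3 0 10 7 4 1 11 8 5 2]
After op 3 (in_shuffle): [4 9 1 6 11 3 8 0 5 10 2 7]
Position 4: card 11.

Answer: 11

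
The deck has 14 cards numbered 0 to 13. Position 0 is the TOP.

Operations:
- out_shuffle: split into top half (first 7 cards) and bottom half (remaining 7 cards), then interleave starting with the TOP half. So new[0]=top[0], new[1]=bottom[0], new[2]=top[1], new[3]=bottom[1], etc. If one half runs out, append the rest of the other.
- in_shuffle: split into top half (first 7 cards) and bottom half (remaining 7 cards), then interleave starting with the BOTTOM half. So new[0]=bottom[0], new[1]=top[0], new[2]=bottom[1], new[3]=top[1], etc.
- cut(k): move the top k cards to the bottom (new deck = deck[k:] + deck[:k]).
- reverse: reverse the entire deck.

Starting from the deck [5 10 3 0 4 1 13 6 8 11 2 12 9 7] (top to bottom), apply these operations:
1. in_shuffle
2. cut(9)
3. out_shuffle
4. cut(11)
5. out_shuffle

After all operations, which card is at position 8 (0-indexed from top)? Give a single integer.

After op 1 (in_shuffle): [6 5 8 10 11 3 2 0 12 4 9 1 7 13]
After op 2 (cut(9)): [4 9 1 7 13 6 5 8 10 11 3 2 0 12]
After op 3 (out_shuffle): [4 8 9 10 1 11 7 3 13 2 6 0 5 12]
After op 4 (cut(11)): [0 5 12 4 8 9 10 1 11 7 3 13 2 6]
After op 5 (out_shuffle): [0 1 5 11 12 7 4 3 8 13 9 2 10 6]
Position 8: card 8.

Answer: 8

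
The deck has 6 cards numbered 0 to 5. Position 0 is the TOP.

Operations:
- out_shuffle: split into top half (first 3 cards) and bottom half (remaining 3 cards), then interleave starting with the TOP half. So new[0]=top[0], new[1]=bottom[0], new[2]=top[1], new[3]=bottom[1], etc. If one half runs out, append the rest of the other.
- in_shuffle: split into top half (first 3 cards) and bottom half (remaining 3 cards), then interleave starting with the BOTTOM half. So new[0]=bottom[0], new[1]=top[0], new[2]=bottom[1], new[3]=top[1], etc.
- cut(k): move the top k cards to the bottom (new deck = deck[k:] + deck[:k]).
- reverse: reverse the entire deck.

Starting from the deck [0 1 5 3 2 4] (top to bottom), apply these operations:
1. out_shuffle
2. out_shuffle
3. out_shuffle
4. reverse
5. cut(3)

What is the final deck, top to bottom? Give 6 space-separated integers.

After op 1 (out_shuffle): [0 3 1 2 5 4]
After op 2 (out_shuffle): [0 2 3 5 1 4]
After op 3 (out_shuffle): [0 5 2 1 3 4]
After op 4 (reverse): [4 3 1 2 5 0]
After op 5 (cut(3)): [2 5 0 4 3 1]

Answer: 2 5 0 4 3 1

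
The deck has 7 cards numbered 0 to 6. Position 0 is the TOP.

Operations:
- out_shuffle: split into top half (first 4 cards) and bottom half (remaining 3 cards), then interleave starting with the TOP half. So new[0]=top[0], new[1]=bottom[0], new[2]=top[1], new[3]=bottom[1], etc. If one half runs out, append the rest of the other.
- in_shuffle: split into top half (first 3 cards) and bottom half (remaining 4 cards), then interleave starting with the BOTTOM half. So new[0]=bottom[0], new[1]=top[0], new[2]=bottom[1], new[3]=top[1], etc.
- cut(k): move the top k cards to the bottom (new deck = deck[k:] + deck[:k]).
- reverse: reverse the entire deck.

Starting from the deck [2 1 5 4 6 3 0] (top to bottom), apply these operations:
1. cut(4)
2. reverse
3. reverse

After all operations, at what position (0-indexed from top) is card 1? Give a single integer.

After op 1 (cut(4)): [6 3 0 2 1 5 4]
After op 2 (reverse): [4 5 1 2 0 3 6]
After op 3 (reverse): [6 3 0 2 1 5 4]
Card 1 is at position 4.

Answer: 4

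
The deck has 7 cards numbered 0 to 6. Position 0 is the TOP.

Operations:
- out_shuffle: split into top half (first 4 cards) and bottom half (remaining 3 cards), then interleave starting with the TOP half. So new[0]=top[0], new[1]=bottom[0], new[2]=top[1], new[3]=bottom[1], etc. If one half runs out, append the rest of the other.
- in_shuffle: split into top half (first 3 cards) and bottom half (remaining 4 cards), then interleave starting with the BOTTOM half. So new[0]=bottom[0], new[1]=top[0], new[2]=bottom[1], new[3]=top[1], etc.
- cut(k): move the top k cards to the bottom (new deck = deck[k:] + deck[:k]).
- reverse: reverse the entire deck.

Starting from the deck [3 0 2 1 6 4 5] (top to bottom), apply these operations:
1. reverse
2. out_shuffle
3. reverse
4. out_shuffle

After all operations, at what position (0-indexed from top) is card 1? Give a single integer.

Answer: 0

Derivation:
After op 1 (reverse): [5 4 6 1 2 0 3]
After op 2 (out_shuffle): [5 2 4 0 6 3 1]
After op 3 (reverse): [1 3 6 0 4 2 5]
After op 4 (out_shuffle): [1 4 3 2 6 5 0]
Card 1 is at position 0.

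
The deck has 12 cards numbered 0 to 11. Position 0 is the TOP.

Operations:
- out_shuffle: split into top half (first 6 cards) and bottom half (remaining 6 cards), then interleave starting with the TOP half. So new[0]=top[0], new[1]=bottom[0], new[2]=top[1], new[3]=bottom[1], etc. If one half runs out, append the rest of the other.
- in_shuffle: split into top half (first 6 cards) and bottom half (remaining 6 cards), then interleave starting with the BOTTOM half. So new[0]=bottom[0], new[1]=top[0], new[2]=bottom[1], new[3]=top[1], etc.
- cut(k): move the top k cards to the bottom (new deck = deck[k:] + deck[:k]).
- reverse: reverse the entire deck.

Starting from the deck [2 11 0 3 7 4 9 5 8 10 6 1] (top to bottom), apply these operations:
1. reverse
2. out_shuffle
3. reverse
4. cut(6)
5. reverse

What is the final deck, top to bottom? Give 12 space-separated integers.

Answer: 8 0 5 11 9 2 1 4 6 7 10 3

Derivation:
After op 1 (reverse): [1 6 10 8 5 9 4 7 3 0 11 2]
After op 2 (out_shuffle): [1 4 6 7 10 3 8 0 5 11 9 2]
After op 3 (reverse): [2 9 11 5 0 8 3 10 7 6 4 1]
After op 4 (cut(6)): [3 10 7 6 4 1 2 9 11 5 0 8]
After op 5 (reverse): [8 0 5 11 9 2 1 4 6 7 10 3]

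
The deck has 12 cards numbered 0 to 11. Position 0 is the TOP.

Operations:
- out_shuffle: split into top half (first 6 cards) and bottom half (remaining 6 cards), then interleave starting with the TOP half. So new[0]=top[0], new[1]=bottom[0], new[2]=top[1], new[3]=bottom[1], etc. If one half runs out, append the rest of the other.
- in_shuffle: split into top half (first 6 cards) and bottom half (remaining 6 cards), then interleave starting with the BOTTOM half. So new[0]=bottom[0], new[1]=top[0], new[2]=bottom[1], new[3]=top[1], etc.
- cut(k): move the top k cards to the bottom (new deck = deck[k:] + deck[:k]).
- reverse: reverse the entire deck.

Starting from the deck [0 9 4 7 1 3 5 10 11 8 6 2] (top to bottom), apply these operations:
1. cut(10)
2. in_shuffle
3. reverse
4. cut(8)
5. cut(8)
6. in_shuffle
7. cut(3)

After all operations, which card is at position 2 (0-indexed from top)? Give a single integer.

After op 1 (cut(10)): [6 2 0 9 4 7 1 3 5 10 11 8]
After op 2 (in_shuffle): [1 6 3 2 5 0 10 9 11 4 8 7]
After op 3 (reverse): [7 8 4 11 9 10 0 5 2 3 6 1]
After op 4 (cut(8)): [2 3 6 1 7 8 4 11 9 10 0 5]
After op 5 (cut(8)): [9 10 0 5 2 3 6 1 7 8 4 11]
After op 6 (in_shuffle): [6 9 1 10 7 0 8 5 4 2 11 3]
After op 7 (cut(3)): [10 7 0 8 5 4 2 11 3 6 9 1]
Position 2: card 0.

Answer: 0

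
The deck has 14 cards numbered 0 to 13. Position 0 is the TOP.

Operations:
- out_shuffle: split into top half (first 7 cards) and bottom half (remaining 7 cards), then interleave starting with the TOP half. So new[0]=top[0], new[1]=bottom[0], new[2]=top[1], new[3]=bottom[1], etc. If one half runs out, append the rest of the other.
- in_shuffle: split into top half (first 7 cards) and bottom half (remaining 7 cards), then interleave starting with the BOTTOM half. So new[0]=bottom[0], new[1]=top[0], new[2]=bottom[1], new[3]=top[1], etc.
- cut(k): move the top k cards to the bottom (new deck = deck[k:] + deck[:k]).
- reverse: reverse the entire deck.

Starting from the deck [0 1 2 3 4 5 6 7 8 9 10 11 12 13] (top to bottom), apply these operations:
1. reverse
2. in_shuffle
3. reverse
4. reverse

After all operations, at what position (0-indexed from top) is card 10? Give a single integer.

Answer: 7

Derivation:
After op 1 (reverse): [13 12 11 10 9 8 7 6 5 4 3 2 1 0]
After op 2 (in_shuffle): [6 13 5 12 4 11 3 10 2 9 1 8 0 7]
After op 3 (reverse): [7 0 8 1 9 2 10 3 11 4 12 5 13 6]
After op 4 (reverse): [6 13 5 12 4 11 3 10 2 9 1 8 0 7]
Card 10 is at position 7.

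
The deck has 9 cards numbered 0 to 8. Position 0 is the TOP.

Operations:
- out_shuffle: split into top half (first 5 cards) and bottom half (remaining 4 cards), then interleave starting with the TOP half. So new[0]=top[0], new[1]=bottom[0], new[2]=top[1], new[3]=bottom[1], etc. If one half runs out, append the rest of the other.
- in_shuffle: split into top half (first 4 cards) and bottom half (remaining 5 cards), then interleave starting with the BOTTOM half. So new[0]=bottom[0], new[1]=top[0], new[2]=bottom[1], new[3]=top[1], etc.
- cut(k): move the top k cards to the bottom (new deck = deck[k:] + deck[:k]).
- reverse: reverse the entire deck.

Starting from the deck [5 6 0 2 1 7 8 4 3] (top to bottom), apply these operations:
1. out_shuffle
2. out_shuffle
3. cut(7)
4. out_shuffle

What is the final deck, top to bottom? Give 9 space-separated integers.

Answer: 1 2 0 6 5 3 4 8 7

Derivation:
After op 1 (out_shuffle): [5 7 6 8 0 4 2 3 1]
After op 2 (out_shuffle): [5 4 7 2 6 3 8 1 0]
After op 3 (cut(7)): [1 0 5 4 7 2 6 3 8]
After op 4 (out_shuffle): [1 2 0 6 5 3 4 8 7]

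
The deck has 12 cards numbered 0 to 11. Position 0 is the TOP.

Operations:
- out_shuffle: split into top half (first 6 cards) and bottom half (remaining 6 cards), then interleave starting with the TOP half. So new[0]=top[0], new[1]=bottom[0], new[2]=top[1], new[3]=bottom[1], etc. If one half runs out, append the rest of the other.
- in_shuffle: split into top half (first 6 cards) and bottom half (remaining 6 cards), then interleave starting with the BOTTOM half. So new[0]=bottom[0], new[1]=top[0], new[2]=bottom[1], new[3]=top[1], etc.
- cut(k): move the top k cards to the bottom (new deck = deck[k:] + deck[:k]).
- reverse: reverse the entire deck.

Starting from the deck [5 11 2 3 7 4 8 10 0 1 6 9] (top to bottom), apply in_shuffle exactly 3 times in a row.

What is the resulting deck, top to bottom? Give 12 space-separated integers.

Answer: 7 1 11 8 9 3 0 5 4 6 2 10

Derivation:
After op 1 (in_shuffle): [8 5 10 11 0 2 1 3 6 7 9 4]
After op 2 (in_shuffle): [1 8 3 5 6 10 7 11 9 0 4 2]
After op 3 (in_shuffle): [7 1 11 8 9 3 0 5 4 6 2 10]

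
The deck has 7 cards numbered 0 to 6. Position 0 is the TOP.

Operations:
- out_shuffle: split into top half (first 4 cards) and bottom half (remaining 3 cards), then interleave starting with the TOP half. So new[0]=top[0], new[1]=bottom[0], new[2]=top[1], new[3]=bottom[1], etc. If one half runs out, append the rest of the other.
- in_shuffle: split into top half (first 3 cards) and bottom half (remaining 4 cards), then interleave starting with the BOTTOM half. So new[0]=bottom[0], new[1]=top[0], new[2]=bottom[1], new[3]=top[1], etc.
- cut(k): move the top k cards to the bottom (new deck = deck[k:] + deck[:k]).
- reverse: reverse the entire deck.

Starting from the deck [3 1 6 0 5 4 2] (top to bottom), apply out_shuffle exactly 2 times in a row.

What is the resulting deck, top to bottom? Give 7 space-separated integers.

After op 1 (out_shuffle): [3 5 1 4 6 2 0]
After op 2 (out_shuffle): [3 6 5 2 1 0 4]

Answer: 3 6 5 2 1 0 4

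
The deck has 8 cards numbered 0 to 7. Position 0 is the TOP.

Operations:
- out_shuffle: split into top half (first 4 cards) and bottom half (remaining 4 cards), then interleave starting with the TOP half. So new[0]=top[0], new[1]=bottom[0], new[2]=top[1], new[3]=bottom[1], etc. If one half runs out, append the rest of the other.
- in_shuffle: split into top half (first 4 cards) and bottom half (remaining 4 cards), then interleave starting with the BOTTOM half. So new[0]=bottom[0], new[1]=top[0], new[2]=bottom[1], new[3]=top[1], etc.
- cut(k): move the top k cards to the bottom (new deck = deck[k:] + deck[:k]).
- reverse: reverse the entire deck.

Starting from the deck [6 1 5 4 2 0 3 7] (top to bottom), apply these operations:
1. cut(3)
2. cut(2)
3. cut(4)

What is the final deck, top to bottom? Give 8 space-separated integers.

Answer: 1 5 4 2 0 3 7 6

Derivation:
After op 1 (cut(3)): [4 2 0 3 7 6 1 5]
After op 2 (cut(2)): [0 3 7 6 1 5 4 2]
After op 3 (cut(4)): [1 5 4 2 0 3 7 6]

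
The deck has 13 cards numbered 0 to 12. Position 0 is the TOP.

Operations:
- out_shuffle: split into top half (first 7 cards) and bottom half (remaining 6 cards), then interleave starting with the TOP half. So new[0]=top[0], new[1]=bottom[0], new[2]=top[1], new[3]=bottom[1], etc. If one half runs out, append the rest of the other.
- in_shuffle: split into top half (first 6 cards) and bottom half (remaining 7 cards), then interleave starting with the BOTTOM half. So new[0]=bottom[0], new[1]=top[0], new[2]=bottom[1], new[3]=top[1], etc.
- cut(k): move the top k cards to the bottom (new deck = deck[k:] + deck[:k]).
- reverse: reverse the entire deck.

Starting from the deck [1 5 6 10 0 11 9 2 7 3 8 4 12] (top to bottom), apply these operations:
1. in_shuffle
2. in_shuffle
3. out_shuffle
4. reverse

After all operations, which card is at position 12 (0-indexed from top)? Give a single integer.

After op 1 (in_shuffle): [9 1 2 5 7 6 3 10 8 0 4 11 12]
After op 2 (in_shuffle): [3 9 10 1 8 2 0 5 4 7 11 6 12]
After op 3 (out_shuffle): [3 5 9 4 10 7 1 11 8 6 2 12 0]
After op 4 (reverse): [0 12 2 6 8 11 1 7 10 4 9 5 3]
Position 12: card 3.

Answer: 3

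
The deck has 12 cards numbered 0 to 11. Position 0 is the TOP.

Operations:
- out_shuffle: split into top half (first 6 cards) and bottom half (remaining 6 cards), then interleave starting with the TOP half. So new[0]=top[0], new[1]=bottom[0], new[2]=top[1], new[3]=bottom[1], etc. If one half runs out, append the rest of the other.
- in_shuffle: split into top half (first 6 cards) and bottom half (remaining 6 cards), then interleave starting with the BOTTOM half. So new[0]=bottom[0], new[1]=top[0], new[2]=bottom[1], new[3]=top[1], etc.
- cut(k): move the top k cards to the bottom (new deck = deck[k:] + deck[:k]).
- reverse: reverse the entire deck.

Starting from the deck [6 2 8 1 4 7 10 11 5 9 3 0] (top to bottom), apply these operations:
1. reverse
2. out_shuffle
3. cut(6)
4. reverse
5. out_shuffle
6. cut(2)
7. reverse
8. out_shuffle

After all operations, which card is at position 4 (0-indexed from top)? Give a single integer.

After op 1 (reverse): [0 3 9 5 11 10 7 4 1 8 2 6]
After op 2 (out_shuffle): [0 7 3 4 9 1 5 8 11 2 10 6]
After op 3 (cut(6)): [5 8 11 2 10 6 0 7 3 4 9 1]
After op 4 (reverse): [1 9 4 3 7 0 6 10 2 11 8 5]
After op 5 (out_shuffle): [1 6 9 10 4 2 3 11 7 8 0 5]
After op 6 (cut(2)): [9 10 4 2 3 11 7 8 0 5 1 6]
After op 7 (reverse): [6 1 5 0 8 7 11 3 2 4 10 9]
After op 8 (out_shuffle): [6 11 1 3 5 2 0 4 8 10 7 9]
Position 4: card 5.

Answer: 5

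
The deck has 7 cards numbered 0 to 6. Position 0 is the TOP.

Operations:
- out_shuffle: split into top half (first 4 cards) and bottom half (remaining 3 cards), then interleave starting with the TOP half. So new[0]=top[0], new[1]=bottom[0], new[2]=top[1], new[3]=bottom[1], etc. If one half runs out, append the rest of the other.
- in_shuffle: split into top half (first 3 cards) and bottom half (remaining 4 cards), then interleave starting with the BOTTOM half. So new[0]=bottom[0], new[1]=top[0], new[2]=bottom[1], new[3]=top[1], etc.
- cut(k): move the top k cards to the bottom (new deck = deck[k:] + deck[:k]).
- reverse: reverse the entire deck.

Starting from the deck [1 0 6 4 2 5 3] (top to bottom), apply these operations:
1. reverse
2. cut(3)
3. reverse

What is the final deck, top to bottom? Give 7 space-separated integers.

After op 1 (reverse): [3 5 2 4 6 0 1]
After op 2 (cut(3)): [4 6 0 1 3 5 2]
After op 3 (reverse): [2 5 3 1 0 6 4]

Answer: 2 5 3 1 0 6 4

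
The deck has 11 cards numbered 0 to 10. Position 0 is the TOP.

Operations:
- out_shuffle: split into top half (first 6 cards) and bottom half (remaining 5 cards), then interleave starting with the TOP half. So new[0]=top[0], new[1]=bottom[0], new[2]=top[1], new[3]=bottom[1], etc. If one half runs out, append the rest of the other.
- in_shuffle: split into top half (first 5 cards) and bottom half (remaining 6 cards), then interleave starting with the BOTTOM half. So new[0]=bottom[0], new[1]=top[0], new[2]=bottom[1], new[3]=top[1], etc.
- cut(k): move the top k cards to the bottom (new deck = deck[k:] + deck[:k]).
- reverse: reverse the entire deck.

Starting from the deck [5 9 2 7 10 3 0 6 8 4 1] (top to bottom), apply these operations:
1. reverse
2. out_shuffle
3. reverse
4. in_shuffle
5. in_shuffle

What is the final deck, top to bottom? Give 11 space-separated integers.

After op 1 (reverse): [1 4 8 6 0 3 10 7 2 9 5]
After op 2 (out_shuffle): [1 10 4 7 8 2 6 9 0 5 3]
After op 3 (reverse): [3 5 0 9 6 2 8 7 4 10 1]
After op 4 (in_shuffle): [2 3 8 5 7 0 4 9 10 6 1]
After op 5 (in_shuffle): [0 2 4 3 9 8 10 5 6 7 1]

Answer: 0 2 4 3 9 8 10 5 6 7 1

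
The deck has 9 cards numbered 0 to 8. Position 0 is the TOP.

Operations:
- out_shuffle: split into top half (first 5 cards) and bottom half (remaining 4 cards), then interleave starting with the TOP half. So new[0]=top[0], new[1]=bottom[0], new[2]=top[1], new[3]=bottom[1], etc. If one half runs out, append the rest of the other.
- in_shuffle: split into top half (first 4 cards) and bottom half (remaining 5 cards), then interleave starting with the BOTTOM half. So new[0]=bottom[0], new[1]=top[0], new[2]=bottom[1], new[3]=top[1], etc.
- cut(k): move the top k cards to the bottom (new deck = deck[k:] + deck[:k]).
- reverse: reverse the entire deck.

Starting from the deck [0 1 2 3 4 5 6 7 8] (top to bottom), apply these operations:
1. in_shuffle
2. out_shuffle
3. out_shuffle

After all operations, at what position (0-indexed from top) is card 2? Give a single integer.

Answer: 2

Derivation:
After op 1 (in_shuffle): [4 0 5 1 6 2 7 3 8]
After op 2 (out_shuffle): [4 2 0 7 5 3 1 8 6]
After op 3 (out_shuffle): [4 3 2 1 0 8 7 6 5]
Card 2 is at position 2.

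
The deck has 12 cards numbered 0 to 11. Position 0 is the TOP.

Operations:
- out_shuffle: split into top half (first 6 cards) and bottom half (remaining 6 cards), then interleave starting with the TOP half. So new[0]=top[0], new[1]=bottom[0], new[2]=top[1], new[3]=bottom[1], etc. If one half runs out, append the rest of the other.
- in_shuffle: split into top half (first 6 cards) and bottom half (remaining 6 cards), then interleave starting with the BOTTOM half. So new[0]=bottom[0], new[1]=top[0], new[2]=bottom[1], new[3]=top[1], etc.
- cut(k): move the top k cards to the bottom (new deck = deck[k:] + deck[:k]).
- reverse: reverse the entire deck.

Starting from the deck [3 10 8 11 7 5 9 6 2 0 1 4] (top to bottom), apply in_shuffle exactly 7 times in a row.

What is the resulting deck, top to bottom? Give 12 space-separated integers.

After op 1 (in_shuffle): [9 3 6 10 2 8 0 11 1 7 4 5]
After op 2 (in_shuffle): [0 9 11 3 1 6 7 10 4 2 5 8]
After op 3 (in_shuffle): [7 0 10 9 4 11 2 3 5 1 8 6]
After op 4 (in_shuffle): [2 7 3 0 5 10 1 9 8 4 6 11]
After op 5 (in_shuffle): [1 2 9 7 8 3 4 0 6 5 11 10]
After op 6 (in_shuffle): [4 1 0 2 6 9 5 7 11 8 10 3]
After op 7 (in_shuffle): [5 4 7 1 11 0 8 2 10 6 3 9]

Answer: 5 4 7 1 11 0 8 2 10 6 3 9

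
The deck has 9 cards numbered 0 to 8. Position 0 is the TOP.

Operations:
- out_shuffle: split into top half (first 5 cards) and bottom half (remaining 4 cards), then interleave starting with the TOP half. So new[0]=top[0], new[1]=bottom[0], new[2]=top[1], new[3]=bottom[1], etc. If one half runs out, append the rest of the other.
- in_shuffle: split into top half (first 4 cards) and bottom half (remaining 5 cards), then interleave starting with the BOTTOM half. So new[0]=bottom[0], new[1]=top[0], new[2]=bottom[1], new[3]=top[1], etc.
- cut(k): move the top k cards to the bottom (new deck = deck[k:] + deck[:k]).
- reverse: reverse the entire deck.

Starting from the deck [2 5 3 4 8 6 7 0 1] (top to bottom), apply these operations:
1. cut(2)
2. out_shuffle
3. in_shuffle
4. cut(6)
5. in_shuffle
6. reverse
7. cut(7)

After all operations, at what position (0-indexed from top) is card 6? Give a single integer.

Answer: 4

Derivation:
After op 1 (cut(2)): [3 4 8 6 7 0 1 2 5]
After op 2 (out_shuffle): [3 0 4 1 8 2 6 5 7]
After op 3 (in_shuffle): [8 3 2 0 6 4 5 1 7]
After op 4 (cut(6)): [5 1 7 8 3 2 0 6 4]
After op 5 (in_shuffle): [3 5 2 1 0 7 6 8 4]
After op 6 (reverse): [4 8 6 7 0 1 2 5 3]
After op 7 (cut(7)): [5 3 4 8 6 7 0 1 2]
Card 6 is at position 4.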